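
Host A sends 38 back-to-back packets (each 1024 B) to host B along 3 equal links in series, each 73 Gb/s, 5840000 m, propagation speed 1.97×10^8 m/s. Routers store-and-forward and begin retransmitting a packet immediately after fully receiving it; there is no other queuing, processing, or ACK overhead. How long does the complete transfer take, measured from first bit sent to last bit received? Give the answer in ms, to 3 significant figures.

Per-hop transmission t_tx = L/R = 8192/73000000000 = 0.000112219 ms.
Per-hop propagation t_prop = 5840000/197000000 = 29.6447 ms.
Pipeline fill: first packet needs 3·t_tx to clear all hops; remaining 37 packets each add one t_tx.
Total = (3+38-1)·t_tx + 3·t_prop = 40·0.000112219 + 3·29.6447 = 88.9 ms.

88.9 ms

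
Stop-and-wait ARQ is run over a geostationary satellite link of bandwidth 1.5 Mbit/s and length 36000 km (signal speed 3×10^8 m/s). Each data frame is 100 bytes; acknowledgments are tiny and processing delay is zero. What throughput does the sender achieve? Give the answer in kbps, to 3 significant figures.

3.33 kbps

t_tx = L/R = 800/1500000 = 0.000533333 s.
t_prop = 36000000/300000000 = 0.12 s; RTT = 0.24 s.
Cycle = t_tx + RTT = 0.240533 s.
Throughput = L / cycle = 800 / 0.240533 = 3.33 kbps.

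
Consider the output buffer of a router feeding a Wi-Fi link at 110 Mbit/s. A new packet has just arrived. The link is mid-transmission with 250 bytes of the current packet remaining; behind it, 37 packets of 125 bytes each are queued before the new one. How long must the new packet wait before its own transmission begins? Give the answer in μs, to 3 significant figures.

355 μs

Each queued packet: L/R = 1000/110000000 = 9.09091 μs.
37 queued → 336.364 μs.
Plus remaining 2000 bits of current packet: 18.1818 μs.
Queuing delay = 355 μs.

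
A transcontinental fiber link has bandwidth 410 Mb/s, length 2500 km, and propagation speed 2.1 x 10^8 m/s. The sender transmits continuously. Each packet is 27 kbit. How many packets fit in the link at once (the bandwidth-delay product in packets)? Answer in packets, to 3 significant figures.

Propagation delay = 2500000 / 210000000 = 0.0119048 s.
BDP = R × t_prop = 410000000 × 0.0119048 = 4880950 bits.
In packets of 27000 bits: 181 packets.

181 packets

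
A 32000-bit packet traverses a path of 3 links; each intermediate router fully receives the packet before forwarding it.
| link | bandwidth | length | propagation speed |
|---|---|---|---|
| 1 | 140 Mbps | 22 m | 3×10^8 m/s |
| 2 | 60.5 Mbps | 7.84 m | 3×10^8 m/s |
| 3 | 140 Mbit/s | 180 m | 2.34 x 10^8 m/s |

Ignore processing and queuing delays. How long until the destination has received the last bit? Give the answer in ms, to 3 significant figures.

Transmission delays (L/R per hop): 0.228571, 0.528926, 0.228571 ms; sum = 0.986068 ms.
Propagation delays (d/s per hop): 7.33333e-05, 2.61333e-05, 0.000769231 ms; sum = 0.000868697 ms.
End-to-end = 0.987 ms.

0.987 ms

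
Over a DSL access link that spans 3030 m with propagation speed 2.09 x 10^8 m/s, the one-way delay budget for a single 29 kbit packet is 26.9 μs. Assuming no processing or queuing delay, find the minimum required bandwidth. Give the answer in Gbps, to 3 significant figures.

Propagation delay = 3030 / 209000000 = 14.4976 μs.
Transmission budget = 26.9 − 14.4976 = 12.4024 μs.
R ≥ L / t_tx = 29000 bits / 1.24024e-05 s = 2.34 Gbps.

2.34 Gbps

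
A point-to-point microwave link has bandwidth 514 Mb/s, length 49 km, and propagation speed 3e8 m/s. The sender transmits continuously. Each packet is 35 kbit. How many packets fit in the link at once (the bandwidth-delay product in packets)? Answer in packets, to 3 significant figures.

Propagation delay = 49000 / 300000000 = 0.000163333 s.
BDP = R × t_prop = 514000000 × 0.000163333 = 83953.3 bits.
In packets of 35000 bits: 2.40 packets.

2.40 packets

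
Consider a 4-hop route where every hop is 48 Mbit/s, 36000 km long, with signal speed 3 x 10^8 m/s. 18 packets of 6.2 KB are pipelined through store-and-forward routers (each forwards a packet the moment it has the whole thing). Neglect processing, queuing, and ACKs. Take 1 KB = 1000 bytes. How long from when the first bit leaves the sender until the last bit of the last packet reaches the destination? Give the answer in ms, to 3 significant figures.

Per-hop transmission t_tx = L/R = 49600/48000000 = 1.03333 ms.
Per-hop propagation t_prop = 36000000/300000000 = 120 ms.
Pipeline fill: first packet needs 4·t_tx to clear all hops; remaining 17 packets each add one t_tx.
Total = (4+18-1)·t_tx + 4·t_prop = 21·1.03333 + 4·120 = 502 ms.

502 ms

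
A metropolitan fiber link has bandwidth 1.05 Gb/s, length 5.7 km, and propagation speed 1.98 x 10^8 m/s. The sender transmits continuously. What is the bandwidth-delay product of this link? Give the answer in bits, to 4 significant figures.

30230 bits

Propagation delay = 5700 / 198000000 = 2.87879e-05 s.
BDP = R × t_prop = 1050000000 × 2.87879e-05 = 30227.3 bits.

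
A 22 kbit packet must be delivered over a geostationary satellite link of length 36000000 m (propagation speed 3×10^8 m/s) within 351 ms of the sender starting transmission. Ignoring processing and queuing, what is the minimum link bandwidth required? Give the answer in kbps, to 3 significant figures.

95.2 kbps

Propagation delay = 36000000 / 300000000 = 120 ms.
Transmission budget = 351 − 120 = 231 ms.
R ≥ L / t_tx = 22000 bits / 0.231 s = 95.2 kbps.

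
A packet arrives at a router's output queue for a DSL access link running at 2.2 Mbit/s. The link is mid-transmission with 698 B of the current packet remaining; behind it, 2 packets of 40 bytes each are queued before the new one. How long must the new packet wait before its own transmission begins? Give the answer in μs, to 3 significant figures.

Each queued packet: L/R = 320/2200000 = 145.455 μs.
2 queued → 290.909 μs.
Plus remaining 5584 bits of current packet: 2538.18 μs.
Queuing delay = 2830 μs.

2830 μs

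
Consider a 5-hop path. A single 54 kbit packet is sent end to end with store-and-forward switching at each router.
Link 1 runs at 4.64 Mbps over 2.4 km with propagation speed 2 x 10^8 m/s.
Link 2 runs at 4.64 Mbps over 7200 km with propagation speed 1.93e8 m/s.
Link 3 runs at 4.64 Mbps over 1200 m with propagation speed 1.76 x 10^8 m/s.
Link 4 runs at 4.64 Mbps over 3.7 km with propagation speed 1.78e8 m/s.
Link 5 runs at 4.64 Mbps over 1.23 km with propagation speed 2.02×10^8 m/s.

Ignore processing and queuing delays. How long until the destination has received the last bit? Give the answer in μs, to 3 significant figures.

L = 54000 bits.
Transmission delay per hop = L/R = 54000/4640000 = 11637.9 μs; 5 hops → 58189.7 μs.
Propagation delays (d/s per hop): 12, 37305.7, 6.81818, 20.7865, 6.08911 μs; sum = 37351.4 μs.
End-to-end = 95500 μs.

95500 μs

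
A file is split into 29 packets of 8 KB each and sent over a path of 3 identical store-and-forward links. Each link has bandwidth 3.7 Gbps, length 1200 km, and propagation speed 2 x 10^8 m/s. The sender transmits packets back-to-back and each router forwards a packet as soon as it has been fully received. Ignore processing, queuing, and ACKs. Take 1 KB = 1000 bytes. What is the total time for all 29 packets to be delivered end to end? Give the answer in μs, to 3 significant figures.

18500 μs

Per-hop transmission t_tx = L/R = 64000/3700000000 = 17.2973 μs.
Per-hop propagation t_prop = 1200000/200000000 = 6000 μs.
Pipeline fill: first packet needs 3·t_tx to clear all hops; remaining 28 packets each add one t_tx.
Total = (3+29-1)·t_tx + 3·t_prop = 31·17.2973 + 3·6000 = 18500 μs.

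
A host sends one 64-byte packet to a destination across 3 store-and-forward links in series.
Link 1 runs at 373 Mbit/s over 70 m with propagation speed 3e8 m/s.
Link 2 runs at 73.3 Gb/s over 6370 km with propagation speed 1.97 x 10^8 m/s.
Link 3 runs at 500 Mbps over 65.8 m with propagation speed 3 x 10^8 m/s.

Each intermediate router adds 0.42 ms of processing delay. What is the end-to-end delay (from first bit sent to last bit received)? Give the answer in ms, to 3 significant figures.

33.2 ms

L = 64 × 8 = 512 bits.
Transmission delays (L/R per hop): 0.00137265, 6.98499e-06, 0.001024 ms; sum = 0.00240364 ms.
Propagation delays (d/s per hop): 0.000233333, 32.335, 0.000219333 ms; sum = 32.3355 ms.
Processing at 2 router(s): 2 × 0.42 ms = 0.84 ms.
End-to-end = 33.2 ms.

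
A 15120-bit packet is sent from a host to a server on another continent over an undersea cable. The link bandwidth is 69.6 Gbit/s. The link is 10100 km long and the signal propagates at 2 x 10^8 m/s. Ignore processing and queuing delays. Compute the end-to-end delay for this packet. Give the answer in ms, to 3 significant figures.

Transmission delay = L/R = 15120 / 69600000000 = 0.000217241 ms.
Propagation delay = d/s = 10100000 m / 200000000 m/s = 50.5 ms.
Total = 50.5 ms.

50.5 ms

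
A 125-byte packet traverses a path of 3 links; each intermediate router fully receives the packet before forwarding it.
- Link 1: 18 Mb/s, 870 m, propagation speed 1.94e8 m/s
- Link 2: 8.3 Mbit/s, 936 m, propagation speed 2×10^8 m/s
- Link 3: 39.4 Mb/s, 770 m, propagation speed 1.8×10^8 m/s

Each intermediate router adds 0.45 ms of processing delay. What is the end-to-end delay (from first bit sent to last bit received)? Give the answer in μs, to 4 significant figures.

1115 μs

L = 125 × 8 = 1000 bits.
Transmission delays (L/R per hop): 55.5556, 120.482, 25.3807 μs; sum = 201.418 μs.
Propagation delays (d/s per hop): 4.48454, 4.68, 4.27778 μs; sum = 13.4423 μs.
Processing at 2 router(s): 2 × 0.45 ms = 900 μs.
End-to-end = 1115 μs.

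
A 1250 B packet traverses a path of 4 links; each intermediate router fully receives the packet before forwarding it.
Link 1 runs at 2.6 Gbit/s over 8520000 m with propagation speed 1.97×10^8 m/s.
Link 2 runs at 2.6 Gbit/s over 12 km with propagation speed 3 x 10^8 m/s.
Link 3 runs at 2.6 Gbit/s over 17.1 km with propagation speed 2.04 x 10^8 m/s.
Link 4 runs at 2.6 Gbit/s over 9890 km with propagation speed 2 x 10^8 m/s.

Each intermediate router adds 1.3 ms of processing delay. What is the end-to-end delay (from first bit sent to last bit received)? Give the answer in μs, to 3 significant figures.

L = 1250 × 8 = 10000 bits.
Transmission delay per hop = L/R = 10000/2600000000 = 3.84615 μs; 4 hops → 15.3846 μs.
Propagation delays (d/s per hop): 43248.7, 40, 83.8235, 49450 μs; sum = 92822.6 μs.
Processing at 3 router(s): 3 × 1.3 ms = 3900 μs.
End-to-end = 96700 μs.

96700 μs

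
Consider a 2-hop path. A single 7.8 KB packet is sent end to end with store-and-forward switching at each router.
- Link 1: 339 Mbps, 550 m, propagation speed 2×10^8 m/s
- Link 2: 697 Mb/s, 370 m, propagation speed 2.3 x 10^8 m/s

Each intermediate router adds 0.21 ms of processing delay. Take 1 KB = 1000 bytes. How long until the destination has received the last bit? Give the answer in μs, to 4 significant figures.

L = 62400 bits.
Transmission delays (L/R per hop): 184.071, 89.5265 μs; sum = 273.597 μs.
Propagation delays (d/s per hop): 2.75, 1.6087 μs; sum = 4.3587 μs.
Processing at 1 router(s): 1 × 0.21 ms = 210 μs.
End-to-end = 488.0 μs.

488.0 μs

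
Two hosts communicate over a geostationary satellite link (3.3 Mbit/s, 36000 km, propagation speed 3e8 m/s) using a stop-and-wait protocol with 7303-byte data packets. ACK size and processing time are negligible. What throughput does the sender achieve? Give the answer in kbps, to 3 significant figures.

t_tx = L/R = 58424/3300000 = 0.0177042 s.
t_prop = 36000000/300000000 = 0.12 s; RTT = 0.24 s.
Cycle = t_tx + RTT = 0.257704 s.
Throughput = L / cycle = 58424 / 0.257704 = 227 kbps.

227 kbps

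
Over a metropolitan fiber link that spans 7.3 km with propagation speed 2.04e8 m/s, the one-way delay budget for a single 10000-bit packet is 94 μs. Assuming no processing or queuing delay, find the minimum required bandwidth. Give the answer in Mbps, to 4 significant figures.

171.8 Mbps

Propagation delay = 7300 / 204000000 = 35.7843 μs.
Transmission budget = 94 − 35.7843 = 58.2157 μs.
R ≥ L / t_tx = 10000 bits / 5.82157e-05 s = 171.8 Mbps.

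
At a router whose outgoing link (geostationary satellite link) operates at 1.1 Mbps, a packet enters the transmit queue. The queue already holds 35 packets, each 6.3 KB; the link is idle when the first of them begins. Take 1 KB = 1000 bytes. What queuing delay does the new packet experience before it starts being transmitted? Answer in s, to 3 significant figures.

1.60 s

Each queued packet: L/R = 50400/1100000 = 0.0458182 s.
35 queued → 1.60364 s.
Queuing delay = 1.60 s.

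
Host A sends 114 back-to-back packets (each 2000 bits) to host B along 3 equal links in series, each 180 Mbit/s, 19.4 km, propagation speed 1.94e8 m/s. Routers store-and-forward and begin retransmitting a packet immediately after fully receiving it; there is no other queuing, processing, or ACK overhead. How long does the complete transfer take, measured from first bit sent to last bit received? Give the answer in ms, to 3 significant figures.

Per-hop transmission t_tx = L/R = 2000/180000000 = 0.0111111 ms.
Per-hop propagation t_prop = 19400/194000000 = 0.1 ms.
Pipeline fill: first packet needs 3·t_tx to clear all hops; remaining 113 packets each add one t_tx.
Total = (3+114-1)·t_tx + 3·t_prop = 116·0.0111111 + 3·0.1 = 1.59 ms.

1.59 ms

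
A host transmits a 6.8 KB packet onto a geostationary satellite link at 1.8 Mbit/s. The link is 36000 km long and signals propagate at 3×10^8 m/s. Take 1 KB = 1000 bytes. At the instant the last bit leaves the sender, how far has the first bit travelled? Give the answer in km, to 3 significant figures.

9070 km

t_tx = L/R = 54400/1800000 = 0.0302222 s.
Distance = s × t_tx = 300000000 × 0.0302222 = 9070 km.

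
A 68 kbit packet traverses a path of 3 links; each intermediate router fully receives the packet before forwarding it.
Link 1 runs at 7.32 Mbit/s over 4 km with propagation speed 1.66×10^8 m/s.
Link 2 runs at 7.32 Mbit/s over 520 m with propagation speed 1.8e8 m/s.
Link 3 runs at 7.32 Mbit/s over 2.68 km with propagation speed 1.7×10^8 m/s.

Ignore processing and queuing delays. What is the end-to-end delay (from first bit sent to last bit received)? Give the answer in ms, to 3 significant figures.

27.9 ms

L = 68000 bits.
Transmission delay per hop = L/R = 68000/7320000 = 9.28962 ms; 3 hops → 27.8689 ms.
Propagation delays (d/s per hop): 0.0240964, 0.00288889, 0.0157647 ms; sum = 0.04275 ms.
End-to-end = 27.9 ms.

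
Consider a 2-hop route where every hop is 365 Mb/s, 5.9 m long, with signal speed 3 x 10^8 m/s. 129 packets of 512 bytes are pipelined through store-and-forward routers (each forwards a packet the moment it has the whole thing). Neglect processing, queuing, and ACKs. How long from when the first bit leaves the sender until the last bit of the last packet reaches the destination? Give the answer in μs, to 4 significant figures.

1459 μs

Per-hop transmission t_tx = L/R = 4096/365000000 = 11.2219 μs.
Per-hop propagation t_prop = 5.9/300000000 = 0.0196667 μs.
Pipeline fill: first packet needs 2·t_tx to clear all hops; remaining 128 packets each add one t_tx.
Total = (2+129-1)·t_tx + 2·t_prop = 130·11.2219 + 2·0.0196667 = 1459 μs.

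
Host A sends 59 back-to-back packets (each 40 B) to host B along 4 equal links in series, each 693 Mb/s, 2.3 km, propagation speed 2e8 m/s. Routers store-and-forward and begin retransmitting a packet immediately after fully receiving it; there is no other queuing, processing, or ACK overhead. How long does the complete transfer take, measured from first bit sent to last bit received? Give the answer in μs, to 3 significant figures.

74.6 μs

Per-hop transmission t_tx = L/R = 320/693000000 = 0.46176 μs.
Per-hop propagation t_prop = 2300/200000000 = 11.5 μs.
Pipeline fill: first packet needs 4·t_tx to clear all hops; remaining 58 packets each add one t_tx.
Total = (4+59-1)·t_tx + 4·t_prop = 62·0.46176 + 4·11.5 = 74.6 μs.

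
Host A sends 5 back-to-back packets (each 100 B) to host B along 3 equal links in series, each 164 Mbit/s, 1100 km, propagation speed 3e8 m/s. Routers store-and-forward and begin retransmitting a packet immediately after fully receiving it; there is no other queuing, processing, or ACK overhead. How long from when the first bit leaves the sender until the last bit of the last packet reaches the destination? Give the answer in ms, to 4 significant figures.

11.03 ms

Per-hop transmission t_tx = L/R = 800/164000000 = 0.00487805 ms.
Per-hop propagation t_prop = 1100000/300000000 = 3.66667 ms.
Pipeline fill: first packet needs 3·t_tx to clear all hops; remaining 4 packets each add one t_tx.
Total = (3+5-1)·t_tx + 3·t_prop = 7·0.00487805 + 3·3.66667 = 11.03 ms.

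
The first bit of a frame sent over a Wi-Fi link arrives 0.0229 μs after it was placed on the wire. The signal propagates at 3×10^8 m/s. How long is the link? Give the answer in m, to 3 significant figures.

d = s × t_prop = 300000000 × 2.29e-08 = 6.87 m.

6.87 m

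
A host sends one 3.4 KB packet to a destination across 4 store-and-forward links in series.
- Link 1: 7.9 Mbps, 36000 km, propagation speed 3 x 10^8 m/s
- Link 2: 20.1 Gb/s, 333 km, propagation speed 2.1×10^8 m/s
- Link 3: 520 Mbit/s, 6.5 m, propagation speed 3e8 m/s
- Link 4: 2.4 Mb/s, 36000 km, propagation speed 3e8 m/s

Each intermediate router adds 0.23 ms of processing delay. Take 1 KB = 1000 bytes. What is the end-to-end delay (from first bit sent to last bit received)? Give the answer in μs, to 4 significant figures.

L = 27200 bits.
Transmission delays (L/R per hop): 3443.04, 1.35323, 52.3077, 11333.3 μs; sum = 14830 μs.
Propagation delays (d/s per hop): 120000, 1585.71, 0.0216667, 120000 μs; sum = 241586 μs.
Processing at 3 router(s): 3 × 0.23 ms = 690 μs.
End-to-end = 257100 μs.

257100 μs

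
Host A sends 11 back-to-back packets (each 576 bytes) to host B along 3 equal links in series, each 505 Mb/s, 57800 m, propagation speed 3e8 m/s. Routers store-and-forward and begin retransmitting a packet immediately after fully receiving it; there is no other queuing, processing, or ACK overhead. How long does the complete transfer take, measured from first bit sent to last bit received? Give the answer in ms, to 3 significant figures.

0.697 ms

Per-hop transmission t_tx = L/R = 4608/505000000 = 0.00912475 ms.
Per-hop propagation t_prop = 57800/300000000 = 0.192667 ms.
Pipeline fill: first packet needs 3·t_tx to clear all hops; remaining 10 packets each add one t_tx.
Total = (3+11-1)·t_tx + 3·t_prop = 13·0.00912475 + 3·0.192667 = 0.697 ms.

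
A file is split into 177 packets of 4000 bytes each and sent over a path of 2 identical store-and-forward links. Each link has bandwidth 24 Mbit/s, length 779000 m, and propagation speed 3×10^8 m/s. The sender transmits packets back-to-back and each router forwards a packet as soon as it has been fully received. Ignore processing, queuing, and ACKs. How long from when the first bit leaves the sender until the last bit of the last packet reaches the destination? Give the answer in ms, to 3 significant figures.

Per-hop transmission t_tx = L/R = 32000/24000000 = 1.33333 ms.
Per-hop propagation t_prop = 779000/300000000 = 2.59667 ms.
Pipeline fill: first packet needs 2·t_tx to clear all hops; remaining 176 packets each add one t_tx.
Total = (2+177-1)·t_tx + 2·t_prop = 178·1.33333 + 2·2.59667 = 243 ms.

243 ms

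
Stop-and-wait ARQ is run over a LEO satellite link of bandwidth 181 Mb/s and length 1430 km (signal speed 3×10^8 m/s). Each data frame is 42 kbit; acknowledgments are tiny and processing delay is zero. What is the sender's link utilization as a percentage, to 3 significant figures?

t_tx = L/R = 42000/181000000 = 0.000232044 s.
t_prop = 1430000/300000000 = 0.00476667 s; RTT = 0.00953333 s.
Cycle = t_tx + RTT = 0.00976538 s.
Utilization = t_tx / cycle = 0.000232044/0.00976538 = 2.38 %.

2.38 %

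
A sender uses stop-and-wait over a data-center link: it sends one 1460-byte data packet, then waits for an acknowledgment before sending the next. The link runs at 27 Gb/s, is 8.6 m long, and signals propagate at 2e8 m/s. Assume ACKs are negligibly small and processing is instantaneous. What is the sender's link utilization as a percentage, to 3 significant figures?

83.4 %

t_tx = L/R = 11680/27000000000 = 4.32593e-07 s.
t_prop = 8.6/200000000 = 4.3e-08 s; RTT = 8.6e-08 s.
Cycle = t_tx + RTT = 5.18593e-07 s.
Utilization = t_tx / cycle = 4.32593e-07/5.18593e-07 = 83.4 %.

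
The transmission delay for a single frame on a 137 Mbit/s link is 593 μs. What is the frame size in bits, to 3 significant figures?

L = R × t_tx = 137000000 b/s × 0.000593 s = 81241 bits.

81200 bits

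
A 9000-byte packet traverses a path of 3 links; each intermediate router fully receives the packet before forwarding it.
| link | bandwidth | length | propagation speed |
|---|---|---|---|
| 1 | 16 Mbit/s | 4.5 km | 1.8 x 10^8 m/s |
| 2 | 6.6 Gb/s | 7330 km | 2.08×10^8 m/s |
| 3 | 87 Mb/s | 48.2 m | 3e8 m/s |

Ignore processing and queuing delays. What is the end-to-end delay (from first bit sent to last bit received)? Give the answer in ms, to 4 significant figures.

L = 9000 × 8 = 72000 bits.
Transmission delays (L/R per hop): 4.5, 0.0109091, 0.827586 ms; sum = 5.3385 ms.
Propagation delays (d/s per hop): 0.025, 35.2404, 0.000160667 ms; sum = 35.2655 ms.
End-to-end = 40.60 ms.

40.60 ms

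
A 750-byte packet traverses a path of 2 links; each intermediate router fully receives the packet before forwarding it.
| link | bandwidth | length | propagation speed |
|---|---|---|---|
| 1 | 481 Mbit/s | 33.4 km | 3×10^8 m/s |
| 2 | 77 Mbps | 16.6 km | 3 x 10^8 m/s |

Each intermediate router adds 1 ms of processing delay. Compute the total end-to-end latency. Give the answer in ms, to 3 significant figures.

1.26 ms

L = 750 × 8 = 6000 bits.
Transmission delays (L/R per hop): 0.012474, 0.0779221 ms; sum = 0.0903961 ms.
Propagation delays (d/s per hop): 0.111333, 0.0553333 ms; sum = 0.166667 ms.
Processing at 1 router(s): 1 × 1 ms = 1 ms.
End-to-end = 1.26 ms.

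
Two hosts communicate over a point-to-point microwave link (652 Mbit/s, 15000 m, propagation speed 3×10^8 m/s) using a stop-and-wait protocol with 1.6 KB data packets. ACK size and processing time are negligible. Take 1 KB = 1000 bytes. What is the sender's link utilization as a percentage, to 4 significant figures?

16.41 %

t_tx = L/R = 12800/652000000 = 1.96319e-05 s.
t_prop = 15000/300000000 = 5e-05 s; RTT = 0.0001 s.
Cycle = t_tx + RTT = 0.000119632 s.
Utilization = t_tx / cycle = 1.96319e-05/0.000119632 = 16.41 %.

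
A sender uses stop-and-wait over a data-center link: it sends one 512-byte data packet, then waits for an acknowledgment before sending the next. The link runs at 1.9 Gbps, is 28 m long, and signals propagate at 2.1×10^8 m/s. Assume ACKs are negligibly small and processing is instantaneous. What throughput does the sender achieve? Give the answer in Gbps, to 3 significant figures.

1.69 Gbps

t_tx = L/R = 4096/1900000000 = 2.15579e-06 s.
t_prop = 28/210000000 = 1.33333e-07 s; RTT = 2.66667e-07 s.
Cycle = t_tx + RTT = 2.42246e-06 s.
Throughput = L / cycle = 4096 / 2.42246e-06 = 1.69 Gbps.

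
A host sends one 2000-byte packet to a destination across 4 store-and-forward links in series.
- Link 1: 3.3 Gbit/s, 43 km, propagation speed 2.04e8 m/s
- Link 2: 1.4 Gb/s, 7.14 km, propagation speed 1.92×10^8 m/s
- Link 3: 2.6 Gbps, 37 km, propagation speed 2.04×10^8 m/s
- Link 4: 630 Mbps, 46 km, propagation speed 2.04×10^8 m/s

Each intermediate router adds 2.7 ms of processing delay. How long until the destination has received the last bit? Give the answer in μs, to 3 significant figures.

L = 2000 × 8 = 16000 bits.
Transmission delays (L/R per hop): 4.84848, 11.4286, 6.15385, 25.3968 μs; sum = 47.8277 μs.
Propagation delays (d/s per hop): 210.784, 37.1875, 181.373, 225.49 μs; sum = 654.835 μs.
Processing at 3 router(s): 3 × 2.7 ms = 8100 μs.
End-to-end = 8800 μs.

8800 μs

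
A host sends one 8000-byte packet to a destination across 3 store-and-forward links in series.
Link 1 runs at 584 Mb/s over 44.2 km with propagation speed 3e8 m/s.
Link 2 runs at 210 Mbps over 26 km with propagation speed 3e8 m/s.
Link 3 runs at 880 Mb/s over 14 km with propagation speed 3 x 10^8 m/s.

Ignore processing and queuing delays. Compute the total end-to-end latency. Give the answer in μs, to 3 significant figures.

L = 8000 × 8 = 64000 bits.
Transmission delays (L/R per hop): 109.589, 304.762, 72.7273 μs; sum = 487.078 μs.
Propagation delays (d/s per hop): 147.333, 86.6667, 46.6667 μs; sum = 280.667 μs.
End-to-end = 768 μs.

768 μs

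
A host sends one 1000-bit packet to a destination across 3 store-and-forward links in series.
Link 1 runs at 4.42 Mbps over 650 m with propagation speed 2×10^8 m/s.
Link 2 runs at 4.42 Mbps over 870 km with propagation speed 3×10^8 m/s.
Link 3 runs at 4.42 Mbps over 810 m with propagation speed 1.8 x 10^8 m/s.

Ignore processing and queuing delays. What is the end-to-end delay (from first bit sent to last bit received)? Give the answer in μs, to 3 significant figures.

3590 μs

Transmission delay per hop = L/R = 1000/4420000 = 226.244 μs; 3 hops → 678.733 μs.
Propagation delays (d/s per hop): 3.25, 2900, 4.5 μs; sum = 2907.75 μs.
End-to-end = 3590 μs.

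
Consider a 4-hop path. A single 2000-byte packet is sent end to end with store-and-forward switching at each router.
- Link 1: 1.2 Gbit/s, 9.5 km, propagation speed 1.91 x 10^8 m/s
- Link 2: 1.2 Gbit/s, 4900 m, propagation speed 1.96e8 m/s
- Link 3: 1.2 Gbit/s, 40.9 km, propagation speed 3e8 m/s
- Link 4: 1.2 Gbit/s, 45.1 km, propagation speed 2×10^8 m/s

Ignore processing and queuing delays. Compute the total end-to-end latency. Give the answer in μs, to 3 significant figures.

490 μs

L = 2000 × 8 = 16000 bits.
Transmission delay per hop = L/R = 16000/1200000000 = 13.3333 μs; 4 hops → 53.3333 μs.
Propagation delays (d/s per hop): 49.7382, 25, 136.333, 225.5 μs; sum = 436.572 μs.
End-to-end = 490 μs.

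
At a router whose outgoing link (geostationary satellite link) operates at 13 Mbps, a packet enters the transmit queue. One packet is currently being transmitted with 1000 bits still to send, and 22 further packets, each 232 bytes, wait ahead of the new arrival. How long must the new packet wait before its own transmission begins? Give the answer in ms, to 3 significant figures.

Each queued packet: L/R = 1856/13000000 = 0.142769 ms.
22 queued → 3.14092 ms.
Plus remaining 1000 bits of current packet: 0.0769231 ms.
Queuing delay = 3.22 ms.

3.22 ms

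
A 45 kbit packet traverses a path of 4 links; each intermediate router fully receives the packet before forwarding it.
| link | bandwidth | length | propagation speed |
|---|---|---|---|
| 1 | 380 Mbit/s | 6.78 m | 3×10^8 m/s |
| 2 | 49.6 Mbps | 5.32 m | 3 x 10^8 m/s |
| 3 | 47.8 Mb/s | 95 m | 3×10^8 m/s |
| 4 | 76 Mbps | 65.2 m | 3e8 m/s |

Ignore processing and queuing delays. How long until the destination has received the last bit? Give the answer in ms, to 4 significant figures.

2.560 ms

L = 45000 bits.
Transmission delays (L/R per hop): 0.118421, 0.907258, 0.941423, 0.592105 ms; sum = 2.55921 ms.
Propagation delays (d/s per hop): 2.26e-05, 1.77333e-05, 0.000316667, 0.000217333 ms; sum = 0.000574333 ms.
End-to-end = 2.560 ms.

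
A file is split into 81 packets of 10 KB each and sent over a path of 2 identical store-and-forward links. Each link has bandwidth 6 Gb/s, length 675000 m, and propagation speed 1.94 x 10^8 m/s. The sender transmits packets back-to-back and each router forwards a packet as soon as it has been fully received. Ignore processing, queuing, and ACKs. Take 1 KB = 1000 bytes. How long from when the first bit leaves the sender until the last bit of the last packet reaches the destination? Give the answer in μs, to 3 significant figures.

8050 μs

Per-hop transmission t_tx = L/R = 80000/6000000000 = 13.3333 μs.
Per-hop propagation t_prop = 675000/194000000 = 3479.38 μs.
Pipeline fill: first packet needs 2·t_tx to clear all hops; remaining 80 packets each add one t_tx.
Total = (2+81-1)·t_tx + 2·t_prop = 82·13.3333 + 2·3479.38 = 8050 μs.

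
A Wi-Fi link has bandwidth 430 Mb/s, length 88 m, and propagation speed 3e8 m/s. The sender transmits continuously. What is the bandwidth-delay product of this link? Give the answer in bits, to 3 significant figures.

Propagation delay = 88 / 300000000 = 2.93333e-07 s.
BDP = R × t_prop = 430000000 × 2.93333e-07 = 126.133 bits.

126 bits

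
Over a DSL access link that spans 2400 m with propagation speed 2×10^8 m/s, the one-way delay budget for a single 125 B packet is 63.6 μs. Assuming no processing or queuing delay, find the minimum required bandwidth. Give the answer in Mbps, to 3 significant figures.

L = 1000 bits.
Propagation delay = 2400 / 200000000 = 12 μs.
Transmission budget = 63.6 − 12 = 51.6 μs.
R ≥ L / t_tx = 1000 bits / 5.16e-05 s = 19.4 Mbps.

19.4 Mbps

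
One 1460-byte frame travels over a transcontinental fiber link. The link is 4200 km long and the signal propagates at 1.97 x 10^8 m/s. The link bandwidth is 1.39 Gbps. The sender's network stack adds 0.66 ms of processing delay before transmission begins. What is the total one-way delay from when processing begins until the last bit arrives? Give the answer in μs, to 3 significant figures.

L = 1460 × 8 = 11680 bits.
Transmission delay = L/R = 11680 / 1390000000 = 8.40288 μs.
Propagation delay = d/s = 4200000 m / 197000000 m/s = 21319.8 μs.
Plus processing delay 0.66 ms = 660 μs.
Total = 22000 μs.

22000 μs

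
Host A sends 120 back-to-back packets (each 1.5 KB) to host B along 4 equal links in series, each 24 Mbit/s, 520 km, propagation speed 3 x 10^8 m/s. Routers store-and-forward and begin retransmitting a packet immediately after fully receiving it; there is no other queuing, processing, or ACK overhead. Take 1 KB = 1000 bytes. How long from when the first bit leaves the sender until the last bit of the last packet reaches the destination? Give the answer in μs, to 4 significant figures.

68430 μs

Per-hop transmission t_tx = L/R = 12000/24000000 = 500 μs.
Per-hop propagation t_prop = 520000/300000000 = 1733.33 μs.
Pipeline fill: first packet needs 4·t_tx to clear all hops; remaining 119 packets each add one t_tx.
Total = (4+120-1)·t_tx + 4·t_prop = 123·500 + 4·1733.33 = 68430 μs.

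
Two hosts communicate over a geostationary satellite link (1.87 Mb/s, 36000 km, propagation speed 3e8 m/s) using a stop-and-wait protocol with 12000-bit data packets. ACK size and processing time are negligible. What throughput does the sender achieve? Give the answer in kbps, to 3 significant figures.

48.7 kbps

t_tx = L/R = 12000/1870000 = 0.00641711 s.
t_prop = 36000000/300000000 = 0.12 s; RTT = 0.24 s.
Cycle = t_tx + RTT = 0.246417 s.
Throughput = L / cycle = 12000 / 0.246417 = 48.7 kbps.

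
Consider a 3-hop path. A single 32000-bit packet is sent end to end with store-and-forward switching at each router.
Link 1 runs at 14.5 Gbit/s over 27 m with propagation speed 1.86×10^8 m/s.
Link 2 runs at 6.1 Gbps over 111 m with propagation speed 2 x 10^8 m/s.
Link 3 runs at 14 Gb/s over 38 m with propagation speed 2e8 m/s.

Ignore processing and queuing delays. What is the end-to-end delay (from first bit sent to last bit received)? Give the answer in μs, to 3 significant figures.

Transmission delays (L/R per hop): 2.2069, 5.2459, 2.28571 μs; sum = 9.73851 μs.
Propagation delays (d/s per hop): 0.145161, 0.555, 0.19 μs; sum = 0.890161 μs.
End-to-end = 10.6 μs.

10.6 μs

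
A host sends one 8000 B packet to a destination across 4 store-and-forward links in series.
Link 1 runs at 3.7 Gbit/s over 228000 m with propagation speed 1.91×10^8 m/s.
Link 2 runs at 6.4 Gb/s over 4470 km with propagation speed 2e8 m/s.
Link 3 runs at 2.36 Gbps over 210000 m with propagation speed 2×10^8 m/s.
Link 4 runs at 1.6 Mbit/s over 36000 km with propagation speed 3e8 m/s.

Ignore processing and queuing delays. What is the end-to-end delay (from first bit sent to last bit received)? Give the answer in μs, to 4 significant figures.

184600 μs

L = 8000 × 8 = 64000 bits.
Transmission delays (L/R per hop): 17.2973, 10, 27.1186, 40000 μs; sum = 40054.4 μs.
Propagation delays (d/s per hop): 1193.72, 22350, 1050, 120000 μs; sum = 144594 μs.
End-to-end = 184600 μs.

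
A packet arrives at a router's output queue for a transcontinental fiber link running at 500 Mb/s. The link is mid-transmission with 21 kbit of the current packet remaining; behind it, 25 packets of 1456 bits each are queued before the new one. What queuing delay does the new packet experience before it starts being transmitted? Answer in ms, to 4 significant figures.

0.1148 ms

Each queued packet: L/R = 1456/500000000 = 0.002912 ms.
25 queued → 0.0728 ms.
Plus remaining 21000 bits of current packet: 0.042 ms.
Queuing delay = 0.1148 ms.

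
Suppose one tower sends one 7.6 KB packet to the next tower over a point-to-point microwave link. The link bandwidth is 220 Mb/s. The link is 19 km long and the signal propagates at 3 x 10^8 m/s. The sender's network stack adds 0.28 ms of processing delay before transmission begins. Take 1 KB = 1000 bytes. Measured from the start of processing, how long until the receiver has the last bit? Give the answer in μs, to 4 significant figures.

L = 60800 bits.
Transmission delay = L/R = 60800 / 220000000 = 276.364 μs.
Propagation delay = d/s = 19000 m / 300000000 m/s = 63.3333 μs.
Plus processing delay 0.28 ms = 280 μs.
Total = 619.7 μs.

619.7 μs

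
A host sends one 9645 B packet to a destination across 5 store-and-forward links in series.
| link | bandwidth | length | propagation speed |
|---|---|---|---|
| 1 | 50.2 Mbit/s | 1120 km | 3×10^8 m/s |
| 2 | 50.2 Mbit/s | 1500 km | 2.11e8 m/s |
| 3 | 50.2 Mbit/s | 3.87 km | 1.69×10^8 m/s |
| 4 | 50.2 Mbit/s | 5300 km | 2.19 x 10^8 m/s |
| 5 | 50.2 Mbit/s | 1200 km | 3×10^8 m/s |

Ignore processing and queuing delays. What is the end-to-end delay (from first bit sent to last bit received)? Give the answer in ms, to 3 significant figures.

L = 9645 × 8 = 77160 bits.
Transmission delay per hop = L/R = 77160/50200000 = 1.53705 ms; 5 hops → 7.68526 ms.
Propagation delays (d/s per hop): 3.73333, 7.109, 0.0228994, 24.2009, 4 ms; sum = 39.0662 ms.
End-to-end = 46.8 ms.

46.8 ms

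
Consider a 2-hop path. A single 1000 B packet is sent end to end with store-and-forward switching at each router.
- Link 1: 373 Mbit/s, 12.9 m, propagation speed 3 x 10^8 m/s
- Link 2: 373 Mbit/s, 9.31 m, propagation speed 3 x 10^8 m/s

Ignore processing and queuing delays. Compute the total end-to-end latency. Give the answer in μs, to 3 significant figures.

43.0 μs

L = 1000 × 8 = 8000 bits.
Transmission delay per hop = L/R = 8000/373000000 = 21.4477 μs; 2 hops → 42.8954 μs.
Propagation delays (d/s per hop): 0.043, 0.0310333 μs; sum = 0.0740333 μs.
End-to-end = 43.0 μs.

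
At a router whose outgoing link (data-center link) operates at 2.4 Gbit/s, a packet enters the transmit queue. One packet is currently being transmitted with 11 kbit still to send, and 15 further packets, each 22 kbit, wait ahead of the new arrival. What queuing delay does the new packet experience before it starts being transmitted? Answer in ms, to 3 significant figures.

0.142 ms

Each queued packet: L/R = 22000/2400000000 = 0.00916667 ms.
15 queued → 0.1375 ms.
Plus remaining 11000 bits of current packet: 0.00458333 ms.
Queuing delay = 0.142 ms.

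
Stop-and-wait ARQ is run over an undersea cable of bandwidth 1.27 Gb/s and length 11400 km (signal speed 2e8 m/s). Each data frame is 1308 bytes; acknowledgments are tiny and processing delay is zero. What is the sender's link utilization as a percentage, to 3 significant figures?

0.00723 %

t_tx = L/R = 10464/1270000000 = 8.23937e-06 s.
t_prop = 11400000/200000000 = 0.057 s; RTT = 0.114 s.
Cycle = t_tx + RTT = 0.114008 s.
Utilization = t_tx / cycle = 8.23937e-06/0.114008 = 0.00723 %.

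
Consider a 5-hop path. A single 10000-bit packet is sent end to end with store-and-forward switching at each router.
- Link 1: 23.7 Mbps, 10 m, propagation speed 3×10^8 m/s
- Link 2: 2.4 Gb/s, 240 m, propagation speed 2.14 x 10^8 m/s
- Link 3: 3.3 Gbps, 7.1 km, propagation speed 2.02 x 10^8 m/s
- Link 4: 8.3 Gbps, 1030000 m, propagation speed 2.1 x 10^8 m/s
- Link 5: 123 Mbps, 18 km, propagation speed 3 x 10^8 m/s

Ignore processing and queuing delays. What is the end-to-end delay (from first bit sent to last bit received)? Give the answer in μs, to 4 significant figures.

Transmission delays (L/R per hop): 421.941, 4.16667, 3.0303, 1.20482, 81.3008 μs; sum = 511.644 μs.
Propagation delays (d/s per hop): 0.0333333, 1.1215, 35.1485, 4904.76, 60 μs; sum = 5001.07 μs.
End-to-end = 5513 μs.

5513 μs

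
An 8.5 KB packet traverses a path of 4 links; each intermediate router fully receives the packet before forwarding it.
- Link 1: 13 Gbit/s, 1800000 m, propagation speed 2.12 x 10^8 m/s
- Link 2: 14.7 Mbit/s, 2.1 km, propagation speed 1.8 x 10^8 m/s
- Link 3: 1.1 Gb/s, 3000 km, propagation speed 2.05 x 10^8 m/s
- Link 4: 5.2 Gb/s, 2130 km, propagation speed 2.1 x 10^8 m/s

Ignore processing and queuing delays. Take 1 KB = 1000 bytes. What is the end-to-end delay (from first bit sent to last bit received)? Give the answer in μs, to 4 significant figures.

37990 μs

L = 68000 bits.
Transmission delays (L/R per hop): 5.23077, 4625.85, 61.8182, 13.0769 μs; sum = 4705.98 μs.
Propagation delays (d/s per hop): 8490.57, 11.6667, 14634.1, 10142.9 μs; sum = 33279.2 μs.
End-to-end = 37990 μs.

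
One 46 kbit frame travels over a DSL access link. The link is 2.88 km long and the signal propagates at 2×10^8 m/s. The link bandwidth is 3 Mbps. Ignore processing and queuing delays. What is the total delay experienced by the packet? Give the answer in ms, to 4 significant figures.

15.35 ms

L = 46000 bits.
Transmission delay = L/R = 46000 / 3000000 = 15.3333 ms.
Propagation delay = d/s = 2880 m / 200000000 m/s = 0.0144 ms.
Total = 15.35 ms.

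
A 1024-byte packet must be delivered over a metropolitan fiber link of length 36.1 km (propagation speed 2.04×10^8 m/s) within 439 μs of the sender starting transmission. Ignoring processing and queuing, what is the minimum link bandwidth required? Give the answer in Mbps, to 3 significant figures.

31.3 Mbps

L = 8192 bits.
Propagation delay = 36100 / 204000000 = 176.961 μs.
Transmission budget = 439 − 176.961 = 262.039 μs.
R ≥ L / t_tx = 8192 bits / 0.000262039 s = 31.3 Mbps.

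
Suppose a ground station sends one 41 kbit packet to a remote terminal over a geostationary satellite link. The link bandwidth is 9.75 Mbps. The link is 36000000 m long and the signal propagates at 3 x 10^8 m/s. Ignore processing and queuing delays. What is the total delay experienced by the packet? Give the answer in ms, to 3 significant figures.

L = 41000 bits.
Transmission delay = L/R = 41000 / 9750000 = 4.20513 ms.
Propagation delay = d/s = 36000000 m / 300000000 m/s = 120 ms.
Total = 124 ms.

124 ms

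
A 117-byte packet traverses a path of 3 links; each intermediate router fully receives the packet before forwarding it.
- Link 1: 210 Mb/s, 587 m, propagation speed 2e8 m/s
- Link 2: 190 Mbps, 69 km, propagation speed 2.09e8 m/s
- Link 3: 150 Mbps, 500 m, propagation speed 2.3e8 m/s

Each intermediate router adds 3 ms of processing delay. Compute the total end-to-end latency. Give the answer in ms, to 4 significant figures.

6.351 ms

L = 117 × 8 = 936 bits.
Transmission delays (L/R per hop): 0.00445714, 0.00492632, 0.00624 ms; sum = 0.0156235 ms.
Propagation delays (d/s per hop): 0.002935, 0.330144, 0.00217391 ms; sum = 0.335252 ms.
Processing at 2 router(s): 2 × 3 ms = 6 ms.
End-to-end = 6.351 ms.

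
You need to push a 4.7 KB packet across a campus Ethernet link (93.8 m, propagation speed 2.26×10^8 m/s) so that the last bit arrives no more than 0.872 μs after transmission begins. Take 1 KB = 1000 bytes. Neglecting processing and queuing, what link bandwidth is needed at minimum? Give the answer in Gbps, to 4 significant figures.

L = 37600 bits.
Propagation delay = 93.8 / 2.26e+08 = 0.415044 μs.
Transmission budget = 0.872 − 0.415044 = 0.456956 μs.
R ≥ L / t_tx = 37600 bits / 4.56956e-07 s = 82.28 Gbps.

82.28 Gbps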